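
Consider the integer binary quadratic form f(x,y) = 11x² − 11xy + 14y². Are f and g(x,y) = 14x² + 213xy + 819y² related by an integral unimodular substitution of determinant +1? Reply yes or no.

D₁ = -495, D₂ = -495
f: translate: b→11 (≡-11 mod 22), so (11,-11,14)→(11,11,14)
f: reduced (well bottom): (11,11,14) with a≤c, −a<b≤a
g: translate: b→-11 (≡213 mod 28), so (14,213,819)→(14,-11,11)
g: flip: (14,-11,11)→(11,11,14)
g: reduced (well bottom): (11,11,14) with a≤c, −a<b≤a
reduced forms (11, 11, 14) vs (11, 11, 14) ⇒ equivalent

yes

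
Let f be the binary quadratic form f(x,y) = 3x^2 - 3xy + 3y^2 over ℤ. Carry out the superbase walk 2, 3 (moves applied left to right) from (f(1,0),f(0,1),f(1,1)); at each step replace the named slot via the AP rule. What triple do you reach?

start (3,3,3) = (f(1,0),f(0,1),f(1,1))
replace slot 2: 2·(3+3) − 3 = 9 → (3,9,3)
replace slot 3: 2·(3+9) − 3 = 21 → (3,9,21)

3,9,21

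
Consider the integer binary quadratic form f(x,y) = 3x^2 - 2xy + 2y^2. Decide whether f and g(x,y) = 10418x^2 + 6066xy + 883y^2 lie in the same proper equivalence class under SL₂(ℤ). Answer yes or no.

D₁ = -20, D₂ = -20
f: flip: (3,-2,2)→(2,2,3)
f: reduced (well bottom): (2,2,3) with a≤c, −a<b≤a
g: flip: (10418,6066,883)→(883,-6066,10418)
g: translate: b→-768 (≡-6066 mod 1766), so (883,-6066,10418)→(883,-768,167)
g: flip: (883,-768,167)→(167,768,883)
g: translate: b→100 (≡768 mod 334), so (167,768,883)→(167,100,15)
g: flip: (167,100,15)→(15,-100,167)
g: translate: b→-10 (≡-100 mod 30), so (15,-100,167)→(15,-10,2)
g: flip: (15,-10,2)→(2,10,15)
g: translate: b→2 (≡10 mod 4), so (2,10,15)→(2,2,3)
g: reduced (well bottom): (2,2,3) with a≤c, −a<b≤a
reduced forms (2, 2, 3) vs (2, 2, 3) ⇒ equivalent

yes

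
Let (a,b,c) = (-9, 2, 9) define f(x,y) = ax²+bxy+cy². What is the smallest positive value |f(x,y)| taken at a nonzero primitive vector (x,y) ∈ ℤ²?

river: ρ → (9,16,-2)
river: ρ → (-2,16,9)
river: ρ → (9,2,-9)
river: ρ → (-9,16,2)
river: ρ → (2,16,-9)
river: ρ → (-9,2,9)
closes: descent 0, river 6
min |a| on river = 2

2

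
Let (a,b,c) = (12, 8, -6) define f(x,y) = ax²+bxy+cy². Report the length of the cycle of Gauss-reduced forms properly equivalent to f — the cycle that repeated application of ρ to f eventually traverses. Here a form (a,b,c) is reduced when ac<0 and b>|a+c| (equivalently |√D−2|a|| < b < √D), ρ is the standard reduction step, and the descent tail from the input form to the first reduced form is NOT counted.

D = 352, ⌊√D⌋ = 18
river: ρ → (-6,16,4)
river: ρ → (4,16,-6)
river: ρ → (-6,8,12)
river: ρ → (12,16,-2)
river: ρ → (-2,16,12)
river: ρ → (12,8,-6)
ρ-cycle length = 6 (tail of 0 descent steps not counted)

6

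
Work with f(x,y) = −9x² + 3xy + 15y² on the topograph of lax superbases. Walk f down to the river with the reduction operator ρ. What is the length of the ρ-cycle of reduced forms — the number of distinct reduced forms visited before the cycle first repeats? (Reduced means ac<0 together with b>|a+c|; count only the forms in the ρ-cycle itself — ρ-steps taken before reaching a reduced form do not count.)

D = 549, ⌊√D⌋ = 23
descent: ρ → (15,-3,-9)
descent: ρ → (-9,21,3)  [lands on river]
river: ρ → (3,21,-9)
river: ρ → (-9,15,9)
river: ρ → (9,21,-3)
river: ρ → (-3,21,9)
river: ρ → (9,15,-9)
ρ-cycle length = 6 (tail of 2 descent steps not counted)

6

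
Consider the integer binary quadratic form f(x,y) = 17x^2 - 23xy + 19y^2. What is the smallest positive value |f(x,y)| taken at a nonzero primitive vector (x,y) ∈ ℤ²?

translate: b→11 (≡-23 mod 34), so (17,-23,19)→(17,11,13)
flip: (17,11,13)→(13,-11,17)
reduced (well bottom): (13,-11,17) with a≤c, −a<b≤a
well minimum = a = 13

13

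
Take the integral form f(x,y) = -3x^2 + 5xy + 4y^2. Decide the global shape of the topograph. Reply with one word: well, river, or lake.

D = b²−4ac = 5² − 4·(-3)·4 = 73
D > 0 non-square ⇒ indefinite ⇒ periodic river

river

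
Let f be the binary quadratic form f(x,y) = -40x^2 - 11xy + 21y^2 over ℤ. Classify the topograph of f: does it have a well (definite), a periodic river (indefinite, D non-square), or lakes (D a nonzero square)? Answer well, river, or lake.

D = b²−4ac = (-11)² − 4·(-40)·21 = 3481
D = 59² is a perfect square ⇒ form factors over ℤ ⇒ lakes

lake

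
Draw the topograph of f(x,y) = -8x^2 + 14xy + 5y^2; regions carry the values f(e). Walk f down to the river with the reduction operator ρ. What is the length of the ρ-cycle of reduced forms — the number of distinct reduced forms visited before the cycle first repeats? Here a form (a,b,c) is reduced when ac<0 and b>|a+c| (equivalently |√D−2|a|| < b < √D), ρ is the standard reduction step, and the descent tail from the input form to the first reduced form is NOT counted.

D = 356, ⌊√D⌋ = 18
river: ρ → (5,16,-5)
river: ρ → (-5,14,8)
river: ρ → (8,18,-1)
river: ρ → (-1,18,8)
river: ρ → (8,14,-5)
river: ρ → (-5,16,5)
river: ρ → (5,14,-8)
river: ρ → (-8,18,1)
river: ρ → (1,18,-8)
river: ρ → (-8,14,5)
ρ-cycle length = 10 (tail of 0 descent steps not counted)

10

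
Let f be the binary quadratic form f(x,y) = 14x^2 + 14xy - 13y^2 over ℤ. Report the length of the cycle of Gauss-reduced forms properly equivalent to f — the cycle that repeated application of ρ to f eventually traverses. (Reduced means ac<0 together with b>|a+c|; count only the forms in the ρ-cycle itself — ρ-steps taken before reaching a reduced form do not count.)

D = 924, ⌊√D⌋ = 30
river: ρ → (-13,12,15)
river: ρ → (15,18,-10)
river: ρ → (-10,22,11)
river: ρ → (11,22,-10)
river: ρ → (-10,18,15)
river: ρ → (15,12,-13)
river: ρ → (-13,14,14)
river: ρ → (14,14,-13)
ρ-cycle length = 8 (tail of 0 descent steps not counted)

8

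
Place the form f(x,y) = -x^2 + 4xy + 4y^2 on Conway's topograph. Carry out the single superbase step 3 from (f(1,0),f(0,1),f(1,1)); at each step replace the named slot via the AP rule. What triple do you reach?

start (-1,4,7) = (f(1,0),f(0,1),f(1,1))
replace slot 3: 2·((-1)+4) − 7 = -1 → (-1,4,-1)

-1,4,-1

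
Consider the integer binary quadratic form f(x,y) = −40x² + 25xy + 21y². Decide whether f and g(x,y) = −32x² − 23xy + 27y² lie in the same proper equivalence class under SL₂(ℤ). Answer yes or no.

D₁ = 3985, D₂ = 3985
river cycle of f (length 86): (21, 59, -6), (-6, 61, 11), (11, 49, -36), (-36, 23, 24), (24, 25, -35), (-35, 45, 14), (14, 39, -44), (-44, 49, 9), (9, 59, -14), (-14, 53, 21), … (76 more)
river cycle of g (length 98): (27, 23, -32), (-32, 41, 18), (18, 31, -42), (-42, 53, 7), (7, 59, -18), (-18, 49, 22), (22, 39, -28), (-28, 17, 33), (33, 49, -12), (-12, 47, 37), … (88 more)
cycles differ ⇒ inequivalent

no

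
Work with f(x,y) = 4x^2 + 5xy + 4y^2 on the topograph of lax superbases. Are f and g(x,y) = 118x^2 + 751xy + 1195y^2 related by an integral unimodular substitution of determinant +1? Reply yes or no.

D₁ = -39, D₂ = -39
f: translate: b→-3 (≡5 mod 8), so (4,5,4)→(4,-3,3)
f: flip: (4,-3,3)→(3,3,4)
f: reduced (well bottom): (3,3,4) with a≤c, −a<b≤a
g: translate: b→43 (≡751 mod 236), so (118,751,1195)→(118,43,4)
g: flip: (118,43,4)→(4,-43,118)
g: translate: b→-3 (≡-43 mod 8), so (4,-43,118)→(4,-3,3)
g: flip: (4,-3,3)→(3,3,4)
g: reduced (well bottom): (3,3,4) with a≤c, −a<b≤a
reduced forms (3, 3, 4) vs (3, 3, 4) ⇒ equivalent

yes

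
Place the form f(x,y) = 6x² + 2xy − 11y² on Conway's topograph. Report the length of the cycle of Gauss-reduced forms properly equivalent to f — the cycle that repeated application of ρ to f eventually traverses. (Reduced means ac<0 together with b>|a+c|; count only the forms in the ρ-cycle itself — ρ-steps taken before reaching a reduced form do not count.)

D = 268, ⌊√D⌋ = 16
descent: ρ → (-11,-2,6)
descent: ρ → (6,14,-3)  [lands on river]
river: ρ → (-3,16,1)
river: ρ → (1,16,-3)
river: ρ → (-3,14,6)
river: ρ → (6,10,-7)
river: ρ → (-7,4,9)
river: ρ → (9,14,-2)
river: ρ → (-2,14,9)
river: ρ → (9,4,-7)
river: ρ → (-7,10,6)
ρ-cycle length = 10 (tail of 2 descent steps not counted)

10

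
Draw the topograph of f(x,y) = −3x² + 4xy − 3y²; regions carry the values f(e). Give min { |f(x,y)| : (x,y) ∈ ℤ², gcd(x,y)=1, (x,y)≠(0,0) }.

translate: b→2 (≡-4 mod 6), so (3,-4,3)→(3,2,2)
flip: (3,2,2)→(2,-2,3)
translate: b→2 (≡-2 mod 4), so (2,-2,3)→(2,2,3)
reduced (well bottom): (2,2,3) with a≤c, −a<b≤a
well minimum |f| = |-2| = 2 (negative-definite)

2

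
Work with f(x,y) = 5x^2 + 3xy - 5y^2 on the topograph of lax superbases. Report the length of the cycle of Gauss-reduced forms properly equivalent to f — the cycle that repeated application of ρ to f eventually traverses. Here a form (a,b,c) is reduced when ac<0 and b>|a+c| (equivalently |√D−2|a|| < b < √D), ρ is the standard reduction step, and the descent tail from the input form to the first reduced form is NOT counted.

D = 109, ⌊√D⌋ = 10
river: ρ → (-5,7,3)
river: ρ → (3,5,-7)
river: ρ → (-7,9,1)
river: ρ → (1,9,-7)
river: ρ → (-7,5,3)
river: ρ → (3,7,-5)
river: ρ → (-5,3,5)
river: ρ → (5,7,-3)
river: ρ → (-3,5,7)
river: ρ → (7,9,-1)
river: ρ → (-1,9,7)
river: ρ → (7,5,-3)
river: ρ → (-3,7,5)
river: ρ → (5,3,-5)
ρ-cycle length = 14 (tail of 0 descent steps not counted)

14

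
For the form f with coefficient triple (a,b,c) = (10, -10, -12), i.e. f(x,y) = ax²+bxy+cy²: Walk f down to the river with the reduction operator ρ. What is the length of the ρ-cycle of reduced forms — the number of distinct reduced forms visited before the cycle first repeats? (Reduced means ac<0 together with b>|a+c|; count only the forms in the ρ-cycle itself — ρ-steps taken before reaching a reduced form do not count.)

D = 580, ⌊√D⌋ = 24
descent: ρ → (-12,10,10)  [lands on river]
river: ρ → (10,10,-12)
river: ρ → (-12,14,8)
river: ρ → (8,18,-8)
river: ρ → (-8,14,12)
river: ρ → (12,10,-10)
river: ρ → (-10,10,12)
river: ρ → (12,14,-8)
river: ρ → (-8,18,8)
river: ρ → (8,14,-12)
ρ-cycle length = 10 (tail of 1 descent step not counted)

10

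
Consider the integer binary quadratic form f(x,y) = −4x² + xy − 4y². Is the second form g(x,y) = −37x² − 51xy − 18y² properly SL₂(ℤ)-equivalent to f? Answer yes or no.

D₁ = -63, D₂ = -63
f is negative-definite; reduce −f:
−f: flip: (4,-1,4)→(4,1,4)
−f: reduced (well bottom): (4,1,4) with a≤c, −a<b≤a
flip sign back: reduced form of f is (-4,-1,-4)
g is negative-definite; reduce −g:
−g: translate: b→-23 (≡51 mod 74), so (37,51,18)→(37,-23,4)
−g: flip: (37,-23,4)→(4,23,37)
−g: translate: b→-1 (≡23 mod 8), so (4,23,37)→(4,-1,4)
−g: flip: (4,-1,4)→(4,1,4)
−g: reduced (well bottom): (4,1,4) with a≤c, −a<b≤a
flip sign back: reduced form of g is (-4,-1,-4)
reduced forms (-4, -1, -4) vs (-4, -1, -4) ⇒ equivalent

yes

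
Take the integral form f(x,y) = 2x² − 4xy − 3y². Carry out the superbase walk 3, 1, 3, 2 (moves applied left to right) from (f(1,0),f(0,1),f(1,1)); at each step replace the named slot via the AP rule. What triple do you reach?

start (2,-3,-5) = (f(1,0),f(0,1),f(1,1))
replace slot 3: 2·(2+(-3)) − (-5) = 3 → (2,-3,3)
replace slot 1: 2·((-3)+3) − 2 = -2 → (-2,-3,3)
replace slot 3: 2·((-2)+(-3)) − 3 = -13 → (-2,-3,-13)
replace slot 2: 2·((-2)+(-13)) − (-3) = -27 → (-2,-27,-13)

-2,-27,-13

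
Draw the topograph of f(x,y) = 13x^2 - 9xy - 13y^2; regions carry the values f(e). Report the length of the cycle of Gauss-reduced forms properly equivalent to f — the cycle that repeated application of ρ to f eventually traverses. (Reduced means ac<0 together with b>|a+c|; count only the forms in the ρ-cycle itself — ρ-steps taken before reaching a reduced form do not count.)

D = 757, ⌊√D⌋ = 27
descent: ρ → (-13,9,13)  [lands on river]
river: ρ → (13,17,-9)
river: ρ → (-9,19,11)
river: ρ → (11,25,-3)
river: ρ → (-3,23,19)
river: ρ → (19,15,-7)
river: ρ → (-7,27,1)
river: ρ → (1,27,-7)
river: ρ → (-7,15,19)
river: ρ → (19,23,-3)
river: ρ → (-3,25,11)
river: ρ → (11,19,-9)
river: ρ → (-9,17,13)
river: ρ → (13,9,-13)
river: ρ → (-13,17,9)
river: ρ → (9,19,-11)
river: ρ → (-11,25,3)
river: ρ → (3,23,-19)
river: ρ → (-19,15,7)
river: ρ → (7,27,-1)
river: ρ → (-1,27,7)
river: ρ → (7,15,-19)
river: ρ → (-19,23,3)
river: ρ → (3,25,-11)
river: ρ → (-11,19,9)
river: ρ → (9,17,-13)
ρ-cycle length = 26 (tail of 1 descent step not counted)

26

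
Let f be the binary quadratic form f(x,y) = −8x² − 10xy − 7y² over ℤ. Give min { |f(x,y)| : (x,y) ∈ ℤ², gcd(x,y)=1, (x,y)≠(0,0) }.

translate: b→-6 (≡10 mod 16), so (8,10,7)→(8,-6,5)
flip: (8,-6,5)→(5,6,8)
translate: b→-4 (≡6 mod 10), so (5,6,8)→(5,-4,7)
reduced (well bottom): (5,-4,7) with a≤c, −a<b≤a
well minimum |f| = |-5| = 5 (negative-definite)

5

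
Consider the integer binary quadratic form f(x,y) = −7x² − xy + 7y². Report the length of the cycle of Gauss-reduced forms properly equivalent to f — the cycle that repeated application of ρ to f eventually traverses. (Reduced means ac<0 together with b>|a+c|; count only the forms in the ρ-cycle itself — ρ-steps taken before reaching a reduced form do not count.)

D = 197, ⌊√D⌋ = 14
descent: ρ → (7,1,-7)  [lands on river]
river: ρ → (-7,13,1)
river: ρ → (1,13,-7)
river: ρ → (-7,1,7)
river: ρ → (7,13,-1)
river: ρ → (-1,13,7)
ρ-cycle length = 6 (tail of 1 descent step not counted)

6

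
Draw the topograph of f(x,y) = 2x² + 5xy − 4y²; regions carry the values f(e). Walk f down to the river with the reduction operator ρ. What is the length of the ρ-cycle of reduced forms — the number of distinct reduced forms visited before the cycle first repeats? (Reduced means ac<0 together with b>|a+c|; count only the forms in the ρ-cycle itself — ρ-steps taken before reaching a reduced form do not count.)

D = 57, ⌊√D⌋ = 7
river: ρ → (-4,3,3)
river: ρ → (3,3,-4)
river: ρ → (-4,5,2)
river: ρ → (2,7,-1)
river: ρ → (-1,7,2)
river: ρ → (2,5,-4)
ρ-cycle length = 6 (tail of 0 descent steps not counted)

6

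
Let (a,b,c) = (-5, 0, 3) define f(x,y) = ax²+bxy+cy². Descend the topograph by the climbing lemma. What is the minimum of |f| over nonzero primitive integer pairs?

descent: ρ → (3,6,-2)  [lands on river]
river: ρ → (-2,6,3)
closes: descent 1, river 2
min |a| on river = 2

2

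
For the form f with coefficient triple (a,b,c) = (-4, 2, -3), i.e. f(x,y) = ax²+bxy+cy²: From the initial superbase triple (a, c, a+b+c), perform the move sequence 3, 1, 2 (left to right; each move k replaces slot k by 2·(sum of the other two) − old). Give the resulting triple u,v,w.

start (-4,-3,-5) = (f(1,0),f(0,1),f(1,1))
replace slot 3: 2·((-4)+(-3)) − (-5) = -9 → (-4,-3,-9)
replace slot 1: 2·((-3)+(-9)) − (-4) = -20 → (-20,-3,-9)
replace slot 2: 2·((-20)+(-9)) − (-3) = -55 → (-20,-55,-9)

-20,-55,-9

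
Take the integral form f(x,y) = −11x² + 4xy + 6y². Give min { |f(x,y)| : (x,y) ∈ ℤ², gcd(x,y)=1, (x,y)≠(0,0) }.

descent: ρ → (6,8,-9)  [lands on river]
river: ρ → (-9,10,5)
river: ρ → (5,10,-9)
river: ρ → (-9,8,6)
river: ρ → (6,16,-1)
river: ρ → (-1,16,6)
closes: descent 1, river 6
min |a| on river = 1

1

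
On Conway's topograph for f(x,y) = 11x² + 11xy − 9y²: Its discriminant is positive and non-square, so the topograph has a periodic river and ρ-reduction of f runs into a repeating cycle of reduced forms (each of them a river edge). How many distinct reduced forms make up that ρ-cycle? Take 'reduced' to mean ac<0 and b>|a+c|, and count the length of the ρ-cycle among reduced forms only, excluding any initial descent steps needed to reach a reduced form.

D = 517, ⌊√D⌋ = 22
river: ρ → (-9,7,13)
river: ρ → (13,19,-3)
river: ρ → (-3,17,19)
river: ρ → (19,21,-1)
river: ρ → (-1,21,19)
river: ρ → (19,17,-3)
river: ρ → (-3,19,13)
river: ρ → (13,7,-9)
river: ρ → (-9,11,11)
river: ρ → (11,11,-9)
ρ-cycle length = 10 (tail of 0 descent steps not counted)

10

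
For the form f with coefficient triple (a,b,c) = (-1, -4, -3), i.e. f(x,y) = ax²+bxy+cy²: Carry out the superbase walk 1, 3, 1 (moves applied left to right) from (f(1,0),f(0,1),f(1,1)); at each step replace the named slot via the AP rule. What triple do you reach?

start (-1,-3,-8) = (f(1,0),f(0,1),f(1,1))
replace slot 1: 2·((-3)+(-8)) − (-1) = -21 → (-21,-3,-8)
replace slot 3: 2·((-21)+(-3)) − (-8) = -40 → (-21,-3,-40)
replace slot 1: 2·((-3)+(-40)) − (-21) = -65 → (-65,-3,-40)

-65,-3,-40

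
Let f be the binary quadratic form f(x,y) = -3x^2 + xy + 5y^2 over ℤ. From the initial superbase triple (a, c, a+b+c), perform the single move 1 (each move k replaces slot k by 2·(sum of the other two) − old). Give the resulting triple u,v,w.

start (-3,5,3) = (f(1,0),f(0,1),f(1,1))
replace slot 1: 2·(5+3) − (-3) = 19 → (19,5,3)

19,5,3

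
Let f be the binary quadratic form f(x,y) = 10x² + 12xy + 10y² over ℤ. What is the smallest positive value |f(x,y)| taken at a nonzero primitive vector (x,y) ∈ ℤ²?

translate: b→-8 (≡12 mod 20), so (10,12,10)→(10,-8,8)
flip: (10,-8,8)→(8,8,10)
reduced (well bottom): (8,8,10) with a≤c, −a<b≤a
well minimum = a = 8

8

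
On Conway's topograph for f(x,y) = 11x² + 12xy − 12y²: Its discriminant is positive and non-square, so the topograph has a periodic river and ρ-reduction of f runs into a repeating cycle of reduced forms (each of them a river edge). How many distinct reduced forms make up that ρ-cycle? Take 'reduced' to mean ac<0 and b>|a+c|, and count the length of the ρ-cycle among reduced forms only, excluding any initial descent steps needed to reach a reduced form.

D = 672, ⌊√D⌋ = 25
river: ρ → (-12,12,11)
river: ρ → (11,10,-13)
river: ρ → (-13,16,8)
river: ρ → (8,16,-13)
river: ρ → (-13,10,11)
river: ρ → (11,12,-12)
ρ-cycle length = 6 (tail of 0 descent steps not counted)

6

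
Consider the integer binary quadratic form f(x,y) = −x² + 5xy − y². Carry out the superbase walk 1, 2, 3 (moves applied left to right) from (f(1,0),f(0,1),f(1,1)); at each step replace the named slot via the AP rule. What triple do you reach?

start (-1,-1,3) = (f(1,0),f(0,1),f(1,1))
replace slot 1: 2·((-1)+3) − (-1) = 5 → (5,-1,3)
replace slot 2: 2·(5+3) − (-1) = 17 → (5,17,3)
replace slot 3: 2·(5+17) − 3 = 41 → (5,17,41)

5,17,41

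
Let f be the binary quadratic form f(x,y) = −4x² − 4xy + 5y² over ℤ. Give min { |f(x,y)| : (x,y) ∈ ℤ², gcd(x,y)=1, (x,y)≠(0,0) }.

descent: ρ → (5,4,-4)  [lands on river]
river: ρ → (-4,4,5)
river: ρ → (5,6,-3)
river: ρ → (-3,6,5)
closes: descent 1, river 4
min |a| on river = 3

3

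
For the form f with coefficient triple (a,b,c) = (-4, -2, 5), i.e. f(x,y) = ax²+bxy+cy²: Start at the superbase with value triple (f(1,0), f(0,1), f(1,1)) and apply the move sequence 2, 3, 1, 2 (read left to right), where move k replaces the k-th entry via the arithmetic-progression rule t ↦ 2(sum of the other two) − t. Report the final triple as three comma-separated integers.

start (-4,5,-1) = (f(1,0),f(0,1),f(1,1))
replace slot 2: 2·((-4)+(-1)) − 5 = -15 → (-4,-15,-1)
replace slot 3: 2·((-4)+(-15)) − (-1) = -37 → (-4,-15,-37)
replace slot 1: 2·((-15)+(-37)) − (-4) = -100 → (-100,-15,-37)
replace slot 2: 2·((-100)+(-37)) − (-15) = -259 → (-100,-259,-37)

-100,-259,-37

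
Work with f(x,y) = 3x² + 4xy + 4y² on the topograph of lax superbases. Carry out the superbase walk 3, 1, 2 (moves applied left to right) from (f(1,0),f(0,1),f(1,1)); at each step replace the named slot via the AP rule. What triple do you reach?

start (3,4,11) = (f(1,0),f(0,1),f(1,1))
replace slot 3: 2·(3+4) − 11 = 3 → (3,4,3)
replace slot 1: 2·(4+3) − 3 = 11 → (11,4,3)
replace slot 2: 2·(11+3) − 4 = 24 → (11,24,3)

11,24,3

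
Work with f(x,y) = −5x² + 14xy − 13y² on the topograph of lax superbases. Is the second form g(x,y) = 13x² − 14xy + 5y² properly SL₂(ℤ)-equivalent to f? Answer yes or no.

D₁ = -64, D₂ = -64
f is negative-definite; reduce −f:
−f: translate: b→-4 (≡-14 mod 10), so (5,-14,13)→(5,-4,4)
−f: flip: (5,-4,4)→(4,4,5)
−f: reduced (well bottom): (4,4,5) with a≤c, −a<b≤a
flip sign back: reduced form of f is (-4,-4,-5)
g: translate: b→12 (≡-14 mod 26), so (13,-14,5)→(13,12,4)
g: flip: (13,12,4)→(4,-12,13)
g: translate: b→4 (≡-12 mod 8), so (4,-12,13)→(4,4,5)
g: reduced (well bottom): (4,4,5) with a≤c, −a<b≤a
reduced forms (-4, -4, -5) vs (4, 4, 5) ⇒ inequivalent

no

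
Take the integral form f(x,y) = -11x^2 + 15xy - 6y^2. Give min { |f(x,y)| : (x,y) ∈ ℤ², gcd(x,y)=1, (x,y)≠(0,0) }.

translate: b→7 (≡-15 mod 22), so (11,-15,6)→(11,7,2)
flip: (11,7,2)→(2,-7,11)
translate: b→1 (≡-7 mod 4), so (2,-7,11)→(2,1,5)
reduced (well bottom): (2,1,5) with a≤c, −a<b≤a
well minimum |f| = |-2| = 2 (negative-definite)

2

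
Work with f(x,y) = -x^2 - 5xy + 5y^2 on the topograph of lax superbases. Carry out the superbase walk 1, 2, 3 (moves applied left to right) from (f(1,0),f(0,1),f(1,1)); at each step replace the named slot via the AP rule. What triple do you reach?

start (-1,5,-1) = (f(1,0),f(0,1),f(1,1))
replace slot 1: 2·(5+(-1)) − (-1) = 9 → (9,5,-1)
replace slot 2: 2·(9+(-1)) − 5 = 11 → (9,11,-1)
replace slot 3: 2·(9+11) − (-1) = 41 → (9,11,41)

9,11,41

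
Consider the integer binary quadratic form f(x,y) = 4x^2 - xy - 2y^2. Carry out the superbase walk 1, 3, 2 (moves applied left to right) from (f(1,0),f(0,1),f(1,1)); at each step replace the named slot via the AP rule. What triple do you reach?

start (4,-2,1) = (f(1,0),f(0,1),f(1,1))
replace slot 1: 2·((-2)+1) − 4 = -6 → (-6,-2,1)
replace slot 3: 2·((-6)+(-2)) − 1 = -17 → (-6,-2,-17)
replace slot 2: 2·((-6)+(-17)) − (-2) = -44 → (-6,-44,-17)

-6,-44,-17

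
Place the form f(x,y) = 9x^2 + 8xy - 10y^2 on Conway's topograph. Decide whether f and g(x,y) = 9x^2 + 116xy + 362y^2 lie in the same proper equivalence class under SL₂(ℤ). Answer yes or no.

D₁ = 424, D₂ = 424
river cycle of f (length 18): (-10, 12, 7), (7, 16, -6), (-6, 20, 1), (1, 20, -6), (-6, 16, 7), (7, 12, -10), (-10, 8, 9), (9, 10, -9), (-9, 8, 10), (10, 12, -7), … (8 more)
river cycle of g (length 18): (9, 8, -10), (-10, 12, 7), (7, 16, -6), (-6, 20, 1), (1, 20, -6), (-6, 16, 7), (7, 12, -10), (-10, 8, 9), (9, 10, -9), (-9, 8, 10), … (8 more)
cycles coincide ⇒ equivalent

yes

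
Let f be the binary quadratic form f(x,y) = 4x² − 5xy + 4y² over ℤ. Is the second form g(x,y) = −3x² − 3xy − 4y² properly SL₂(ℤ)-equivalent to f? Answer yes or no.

D₁ = -39, D₂ = -39
f: translate: b→3 (≡-5 mod 8), so (4,-5,4)→(4,3,3)
f: flip: (4,3,3)→(3,-3,4)
f: translate: b→3 (≡-3 mod 6), so (3,-3,4)→(3,3,4)
f: reduced (well bottom): (3,3,4) with a≤c, −a<b≤a
g is negative-definite; reduce −g:
−g: reduced (well bottom): (3,3,4) with a≤c, −a<b≤a
flip sign back: reduced form of g is (-3,-3,-4)
reduced forms (3, 3, 4) vs (-3, -3, -4) ⇒ inequivalent

no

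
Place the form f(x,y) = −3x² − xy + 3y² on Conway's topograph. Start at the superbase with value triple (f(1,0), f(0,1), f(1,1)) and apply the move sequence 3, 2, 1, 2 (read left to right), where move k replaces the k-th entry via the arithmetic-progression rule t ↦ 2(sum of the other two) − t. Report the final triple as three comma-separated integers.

start (-3,3,-1) = (f(1,0),f(0,1),f(1,1))
replace slot 3: 2·((-3)+3) − (-1) = 1 → (-3,3,1)
replace slot 2: 2·((-3)+1) − 3 = -7 → (-3,-7,1)
replace slot 1: 2·((-7)+1) − (-3) = -9 → (-9,-7,1)
replace slot 2: 2·((-9)+1) − (-7) = -9 → (-9,-9,1)

-9,-9,1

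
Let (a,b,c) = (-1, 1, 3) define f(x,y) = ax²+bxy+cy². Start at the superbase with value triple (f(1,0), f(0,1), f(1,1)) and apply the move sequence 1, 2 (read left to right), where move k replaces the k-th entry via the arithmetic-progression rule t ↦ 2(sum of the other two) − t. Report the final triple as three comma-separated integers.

start (-1,3,3) = (f(1,0),f(0,1),f(1,1))
replace slot 1: 2·(3+3) − (-1) = 13 → (13,3,3)
replace slot 2: 2·(13+3) − 3 = 29 → (13,29,3)

13,29,3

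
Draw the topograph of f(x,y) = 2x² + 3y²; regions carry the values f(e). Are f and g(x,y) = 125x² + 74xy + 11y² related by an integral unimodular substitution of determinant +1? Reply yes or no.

D₁ = -24, D₂ = -24
f: reduced (well bottom): (2,0,3) with a≤c, −a<b≤a
g: flip: (125,74,11)→(11,-74,125)
g: translate: b→-8 (≡-74 mod 22), so (11,-74,125)→(11,-8,2)
g: flip: (11,-8,2)→(2,8,11)
g: translate: b→0 (≡8 mod 4), so (2,8,11)→(2,0,3)
g: reduced (well bottom): (2,0,3) with a≤c, −a<b≤a
reduced forms (2, 0, 3) vs (2, 0, 3) ⇒ equivalent

yes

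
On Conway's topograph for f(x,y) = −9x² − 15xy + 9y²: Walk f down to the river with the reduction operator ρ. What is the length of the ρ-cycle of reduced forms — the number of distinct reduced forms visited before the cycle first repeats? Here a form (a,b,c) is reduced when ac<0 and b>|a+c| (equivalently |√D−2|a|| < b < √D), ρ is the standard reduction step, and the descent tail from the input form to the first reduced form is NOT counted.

D = 549, ⌊√D⌋ = 23
descent: ρ → (9,15,-9)  [lands on river]
river: ρ → (-9,21,3)
river: ρ → (3,21,-9)
river: ρ → (-9,15,9)
river: ρ → (9,21,-3)
river: ρ → (-3,21,9)
ρ-cycle length = 6 (tail of 1 descent step not counted)

6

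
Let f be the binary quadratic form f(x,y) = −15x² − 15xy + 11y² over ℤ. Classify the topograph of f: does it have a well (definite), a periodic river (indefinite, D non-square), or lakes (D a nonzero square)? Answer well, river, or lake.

D = b²−4ac = (-15)² − 4·(-15)·11 = 885
D > 0 non-square ⇒ indefinite ⇒ periodic river

river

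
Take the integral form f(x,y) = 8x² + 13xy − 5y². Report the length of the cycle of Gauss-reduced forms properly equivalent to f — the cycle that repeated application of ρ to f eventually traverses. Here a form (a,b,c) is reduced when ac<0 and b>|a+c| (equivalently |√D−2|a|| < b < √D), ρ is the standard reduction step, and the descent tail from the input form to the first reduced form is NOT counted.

D = 329, ⌊√D⌋ = 18
river: ρ → (-5,17,2)
river: ρ → (2,15,-13)
river: ρ → (-13,11,4)
river: ρ → (4,13,-10)
river: ρ → (-10,7,7)
river: ρ → (7,7,-10)
river: ρ → (-10,13,4)
river: ρ → (4,11,-13)
river: ρ → (-13,15,2)
river: ρ → (2,17,-5)
river: ρ → (-5,13,8)
river: ρ → (8,3,-10)
river: ρ → (-10,17,1)
river: ρ → (1,17,-10)
river: ρ → (-10,3,8)
river: ρ → (8,13,-5)
ρ-cycle length = 16 (tail of 0 descent steps not counted)

16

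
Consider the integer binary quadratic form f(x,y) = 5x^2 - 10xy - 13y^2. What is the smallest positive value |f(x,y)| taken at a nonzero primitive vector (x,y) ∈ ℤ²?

descent: ρ → (-13,10,5)  [lands on river]
river: ρ → (5,10,-13)
river: ρ → (-13,16,2)
river: ρ → (2,16,-13)
closes: descent 1, river 4
min |a| on river = 2

2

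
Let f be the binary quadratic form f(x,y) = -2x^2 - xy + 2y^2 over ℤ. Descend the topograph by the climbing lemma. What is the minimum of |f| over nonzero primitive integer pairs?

descent: ρ → (2,1,-2)  [lands on river]
river: ρ → (-2,3,1)
river: ρ → (1,3,-2)
river: ρ → (-2,1,2)
river: ρ → (2,3,-1)
river: ρ → (-1,3,2)
closes: descent 1, river 6
min |a| on river = 1

1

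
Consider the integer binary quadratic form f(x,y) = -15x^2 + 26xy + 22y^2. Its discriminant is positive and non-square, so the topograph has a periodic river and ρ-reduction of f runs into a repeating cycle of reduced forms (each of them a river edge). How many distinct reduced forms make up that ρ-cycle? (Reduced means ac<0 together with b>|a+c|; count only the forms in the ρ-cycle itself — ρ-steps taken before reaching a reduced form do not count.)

D = 1996, ⌊√D⌋ = 44
river: ρ → (22,18,-19)
river: ρ → (-19,20,21)
river: ρ → (21,22,-18)
river: ρ → (-18,14,25)
river: ρ → (25,36,-7)
river: ρ → (-7,34,30)
river: ρ → (30,26,-11)
river: ρ → (-11,40,9)
river: ρ → (9,32,-27)
river: ρ → (-27,22,14)
river: ρ → (14,34,-15)
river: ρ → (-15,26,22)
ρ-cycle length = 12 (tail of 0 descent steps not counted)

12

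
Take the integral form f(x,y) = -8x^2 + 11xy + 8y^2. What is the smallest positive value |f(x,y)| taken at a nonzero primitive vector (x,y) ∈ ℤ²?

river: ρ → (8,5,-11)
river: ρ → (-11,17,2)
river: ρ → (2,19,-2)
river: ρ → (-2,17,11)
river: ρ → (11,5,-8)
river: ρ → (-8,11,8)
closes: descent 0, river 6
min |a| on river = 2

2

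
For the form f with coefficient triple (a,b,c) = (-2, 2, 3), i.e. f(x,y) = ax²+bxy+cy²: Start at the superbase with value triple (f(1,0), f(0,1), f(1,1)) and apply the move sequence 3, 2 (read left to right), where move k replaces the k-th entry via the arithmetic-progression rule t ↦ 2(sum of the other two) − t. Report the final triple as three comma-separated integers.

start (-2,3,3) = (f(1,0),f(0,1),f(1,1))
replace slot 3: 2·((-2)+3) − 3 = -1 → (-2,3,-1)
replace slot 2: 2·((-2)+(-1)) − 3 = -9 → (-2,-9,-1)

-2,-9,-1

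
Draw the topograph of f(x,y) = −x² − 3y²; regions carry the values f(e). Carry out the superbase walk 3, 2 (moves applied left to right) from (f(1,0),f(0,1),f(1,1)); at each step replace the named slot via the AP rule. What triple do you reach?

start (-1,-3,-4) = (f(1,0),f(0,1),f(1,1))
replace slot 3: 2·((-1)+(-3)) − (-4) = -4 → (-1,-3,-4)
replace slot 2: 2·((-1)+(-4)) − (-3) = -7 → (-1,-7,-4)

-1,-7,-4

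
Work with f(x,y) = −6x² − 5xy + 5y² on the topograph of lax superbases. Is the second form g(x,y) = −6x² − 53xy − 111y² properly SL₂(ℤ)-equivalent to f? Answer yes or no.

D₁ = 145, D₂ = 145
river cycle of f (length 10): (5, 5, -6), (-6, 7, 4), (4, 9, -4), (-4, 7, 6), (6, 5, -5), (-5, 5, 6), (6, 7, -4), (-4, 9, 4), (4, 7, -6), (-6, 5, 5)
river cycle of g (length 10): (-6, 7, 4), (4, 9, -4), (-4, 7, 6), (6, 5, -5), (-5, 5, 6), (6, 7, -4), (-4, 9, 4), (4, 7, -6), (-6, 5, 5), (5, 5, -6)
cycles coincide ⇒ equivalent

yes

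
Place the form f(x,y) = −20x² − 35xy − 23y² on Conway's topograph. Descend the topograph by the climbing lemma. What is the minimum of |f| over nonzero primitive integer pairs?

translate: b→-5 (≡35 mod 40), so (20,35,23)→(20,-5,8)
flip: (20,-5,8)→(8,5,20)
reduced (well bottom): (8,5,20) with a≤c, −a<b≤a
well minimum |f| = |-8| = 8 (negative-definite)

8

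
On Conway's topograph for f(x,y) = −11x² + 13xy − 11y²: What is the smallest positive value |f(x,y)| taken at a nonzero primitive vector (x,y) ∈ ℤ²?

translate: b→9 (≡-13 mod 22), so (11,-13,11)→(11,9,9)
flip: (11,9,9)→(9,-9,11)
translate: b→9 (≡-9 mod 18), so (9,-9,11)→(9,9,11)
reduced (well bottom): (9,9,11) with a≤c, −a<b≤a
well minimum |f| = |-9| = 9 (negative-definite)

9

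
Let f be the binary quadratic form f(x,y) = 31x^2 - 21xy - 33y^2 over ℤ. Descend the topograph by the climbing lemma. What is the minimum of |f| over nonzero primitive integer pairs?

descent: ρ → (-33,21,31)  [lands on river]
river: ρ → (31,41,-23)
river: ρ → (-23,51,21)
river: ρ → (21,33,-41)
river: ρ → (-41,49,13)
river: ρ → (13,55,-29)
river: ρ → (-29,61,7)
river: ρ → (7,65,-11)
river: ρ → (-11,67,1)
river: ρ → (1,67,-11)
river: ρ → (-11,65,7)
river: ρ → (7,61,-29)
river: ρ → (-29,55,13)
river: ρ → (13,49,-41)
river: ρ → (-41,33,21)
river: ρ → (21,51,-23)
river: ρ → (-23,41,31)
river: ρ → (31,21,-33)
river: ρ → (-33,45,19)
river: ρ → (19,31,-47)
river: ρ → (-47,63,3)
river: ρ → (3,63,-47)
river: ρ → (-47,31,19)
river: ρ → (19,45,-33)
closes: descent 1, river 24
min |a| on river = 1

1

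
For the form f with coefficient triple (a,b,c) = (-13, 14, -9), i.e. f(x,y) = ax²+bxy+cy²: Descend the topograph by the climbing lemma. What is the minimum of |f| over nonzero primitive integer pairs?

translate: b→12 (≡-14 mod 26), so (13,-14,9)→(13,12,8)
flip: (13,12,8)→(8,-12,13)
translate: b→4 (≡-12 mod 16), so (8,-12,13)→(8,4,9)
reduced (well bottom): (8,4,9) with a≤c, −a<b≤a
well minimum |f| = |-8| = 8 (negative-definite)

8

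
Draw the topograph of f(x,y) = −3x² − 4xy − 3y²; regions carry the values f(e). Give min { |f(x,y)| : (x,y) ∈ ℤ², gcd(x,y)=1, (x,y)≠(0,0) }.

translate: b→-2 (≡4 mod 6), so (3,4,3)→(3,-2,2)
flip: (3,-2,2)→(2,2,3)
reduced (well bottom): (2,2,3) with a≤c, −a<b≤a
well minimum |f| = |-2| = 2 (negative-definite)

2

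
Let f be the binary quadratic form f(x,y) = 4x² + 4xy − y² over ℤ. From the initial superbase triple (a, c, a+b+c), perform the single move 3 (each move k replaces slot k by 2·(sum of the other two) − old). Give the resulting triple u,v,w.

start (4,-1,7) = (f(1,0),f(0,1),f(1,1))
replace slot 3: 2·(4+(-1)) − 7 = -1 → (4,-1,-1)

4,-1,-1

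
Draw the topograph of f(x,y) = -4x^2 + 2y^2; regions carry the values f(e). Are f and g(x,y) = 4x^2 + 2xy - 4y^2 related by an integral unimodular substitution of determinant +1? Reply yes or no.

D₁ = 32, D₂ = 68
discriminants differ ⇒ not SL₂(ℤ)-equivalent

no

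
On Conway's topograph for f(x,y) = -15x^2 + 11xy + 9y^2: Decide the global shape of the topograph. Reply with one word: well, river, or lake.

D = b²−4ac = 11² − 4·(-15)·9 = 661
D > 0 non-square ⇒ indefinite ⇒ periodic river

river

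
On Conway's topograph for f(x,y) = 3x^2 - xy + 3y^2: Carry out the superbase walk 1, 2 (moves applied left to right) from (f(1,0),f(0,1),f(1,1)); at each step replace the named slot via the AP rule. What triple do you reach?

start (3,3,5) = (f(1,0),f(0,1),f(1,1))
replace slot 1: 2·(3+5) − 3 = 13 → (13,3,5)
replace slot 2: 2·(13+5) − 3 = 33 → (13,33,5)

13,33,5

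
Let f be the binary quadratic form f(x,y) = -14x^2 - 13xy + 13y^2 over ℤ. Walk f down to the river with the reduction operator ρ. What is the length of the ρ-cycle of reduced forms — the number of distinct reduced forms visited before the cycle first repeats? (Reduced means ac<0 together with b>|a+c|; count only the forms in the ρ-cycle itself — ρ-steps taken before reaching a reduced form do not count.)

D = 897, ⌊√D⌋ = 29
descent: ρ → (13,13,-14)  [lands on river]
river: ρ → (-14,15,12)
river: ρ → (12,9,-17)
river: ρ → (-17,25,4)
river: ρ → (4,23,-23)
river: ρ → (-23,23,4)
river: ρ → (4,25,-17)
river: ρ → (-17,9,12)
river: ρ → (12,15,-14)
river: ρ → (-14,13,13)
ρ-cycle length = 10 (tail of 1 descent step not counted)

10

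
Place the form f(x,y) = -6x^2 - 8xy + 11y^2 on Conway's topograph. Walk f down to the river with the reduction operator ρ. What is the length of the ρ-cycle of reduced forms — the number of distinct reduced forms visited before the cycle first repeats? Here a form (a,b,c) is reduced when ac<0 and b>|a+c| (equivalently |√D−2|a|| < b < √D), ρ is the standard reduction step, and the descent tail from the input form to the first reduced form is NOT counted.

D = 328, ⌊√D⌋ = 18
descent: ρ → (11,8,-6)  [lands on river]
river: ρ → (-6,16,3)
river: ρ → (3,14,-11)
river: ρ → (-11,8,6)
river: ρ → (6,16,-3)
river: ρ → (-3,14,11)
ρ-cycle length = 6 (tail of 1 descent step not counted)

6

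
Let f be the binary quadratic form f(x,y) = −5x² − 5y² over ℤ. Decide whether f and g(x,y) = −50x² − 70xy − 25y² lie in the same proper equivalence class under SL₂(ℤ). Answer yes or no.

D₁ = -100, D₂ = -100
f is negative-definite; reduce −f:
−f: reduced (well bottom): (5,0,5) with a≤c, −a<b≤a
flip sign back: reduced form of f is (-5,0,-5)
g is negative-definite; reduce −g:
−g: translate: b→-30 (≡70 mod 100), so (50,70,25)→(50,-30,5)
−g: flip: (50,-30,5)→(5,30,50)
−g: translate: b→0 (≡30 mod 10), so (5,30,50)→(5,0,5)
−g: reduced (well bottom): (5,0,5) with a≤c, −a<b≤a
flip sign back: reduced form of g is (-5,0,-5)
reduced forms (-5, 0, -5) vs (-5, 0, -5) ⇒ equivalent

yes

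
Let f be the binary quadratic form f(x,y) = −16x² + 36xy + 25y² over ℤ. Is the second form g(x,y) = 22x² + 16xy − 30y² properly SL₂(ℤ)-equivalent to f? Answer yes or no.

D₁ = 2896, D₂ = 2896
river cycle of f (length 42): (25, 14, -27), (-27, 40, 12), (12, 32, -39), (-39, 46, 5), (5, 44, -48), (-48, 52, 1), (1, 52, -48), (-48, 44, 5), (5, 46, -39), (-39, 32, 12), … (32 more)
river cycle of g (length 42): (-30, 44, 8), (8, 52, -6), (-6, 44, 40), (40, 36, -10), (-10, 44, 24), (24, 52, -2), (-2, 52, 24), (24, 44, -10), (-10, 36, 40), (40, 44, -6), … (32 more)
cycles differ ⇒ inequivalent

no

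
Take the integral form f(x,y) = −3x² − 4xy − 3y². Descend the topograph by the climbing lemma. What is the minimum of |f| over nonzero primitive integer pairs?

translate: b→-2 (≡4 mod 6), so (3,4,3)→(3,-2,2)
flip: (3,-2,2)→(2,2,3)
reduced (well bottom): (2,2,3) with a≤c, −a<b≤a
well minimum |f| = |-2| = 2 (negative-definite)

2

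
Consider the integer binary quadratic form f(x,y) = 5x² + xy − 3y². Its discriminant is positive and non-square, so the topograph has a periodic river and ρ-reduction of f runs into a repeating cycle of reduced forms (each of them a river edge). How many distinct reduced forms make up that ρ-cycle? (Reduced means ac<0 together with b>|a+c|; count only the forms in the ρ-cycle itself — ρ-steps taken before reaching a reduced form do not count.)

D = 61, ⌊√D⌋ = 7
descent: ρ → (-3,5,3)  [lands on river]
river: ρ → (3,7,-1)
river: ρ → (-1,7,3)
river: ρ → (3,5,-3)
river: ρ → (-3,7,1)
river: ρ → (1,7,-3)
ρ-cycle length = 6 (tail of 1 descent step not counted)

6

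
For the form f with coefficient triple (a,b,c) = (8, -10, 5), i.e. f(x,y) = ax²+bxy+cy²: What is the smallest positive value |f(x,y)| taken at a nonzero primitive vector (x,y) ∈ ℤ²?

translate: b→6 (≡-10 mod 16), so (8,-10,5)→(8,6,3)
flip: (8,6,3)→(3,-6,8)
translate: b→0 (≡-6 mod 6), so (3,-6,8)→(3,0,5)
reduced (well bottom): (3,0,5) with a≤c, −a<b≤a
well minimum = a = 3

3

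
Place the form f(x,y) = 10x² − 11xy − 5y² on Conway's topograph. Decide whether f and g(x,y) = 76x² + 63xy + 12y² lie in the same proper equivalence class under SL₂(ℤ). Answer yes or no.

D₁ = 321, D₂ = 321
river cycle of f (length 6): (-5, 11, 10), (10, 9, -6), (-6, 15, 4), (4, 17, -2), (-2, 15, 12), (12, 9, -5)
river cycle of g (length 6): (12, 9, -5), (-5, 11, 10), (10, 9, -6), (-6, 15, 4), (4, 17, -2), (-2, 15, 12)
cycles coincide ⇒ equivalent

yes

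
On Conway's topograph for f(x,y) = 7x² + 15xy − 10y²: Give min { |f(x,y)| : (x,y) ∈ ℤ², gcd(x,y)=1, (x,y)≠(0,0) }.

river: ρ → (-10,5,12)
river: ρ → (12,19,-3)
river: ρ → (-3,17,18)
river: ρ → (18,19,-2)
river: ρ → (-2,21,8)
river: ρ → (8,11,-12)
river: ρ → (-12,13,7)
river: ρ → (7,15,-10)
closes: descent 0, river 8
min |a| on river = 2

2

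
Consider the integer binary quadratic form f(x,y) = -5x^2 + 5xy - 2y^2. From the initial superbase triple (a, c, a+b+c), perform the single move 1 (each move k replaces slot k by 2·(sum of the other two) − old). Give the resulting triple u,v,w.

start (-5,-2,-2) = (f(1,0),f(0,1),f(1,1))
replace slot 1: 2·((-2)+(-2)) − (-5) = -3 → (-3,-2,-2)

-3,-2,-2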